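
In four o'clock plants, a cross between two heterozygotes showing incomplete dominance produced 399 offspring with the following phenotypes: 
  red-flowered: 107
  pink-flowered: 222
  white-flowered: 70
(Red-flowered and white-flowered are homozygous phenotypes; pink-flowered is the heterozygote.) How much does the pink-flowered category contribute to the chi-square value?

2.538

With incomplete dominance, a heterozygote × heterozygote cross gives a 1:2:1 phenotypic ratio.
Expected counts for N = 399 under a 1:2:1 ratio (total parts = 4):
  red-flowered: 399 × 1/4 = 99.75
  pink-flowered: 399 × 2/4 = 199.5
  white-flowered: 399 × 1/4 = 99.75
Contribution of pink-flowered: (222 − 199.5)² / 199.5 = 2.5376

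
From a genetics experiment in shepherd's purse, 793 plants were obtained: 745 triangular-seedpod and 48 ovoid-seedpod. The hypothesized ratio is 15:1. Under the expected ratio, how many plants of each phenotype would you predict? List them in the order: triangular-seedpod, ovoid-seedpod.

743.4375, 49.5625

The 15:1 ratio has 16 parts, so with N = 793 the expected counts are:
  triangular-seedpod: 793 × 15/16 = 743.4375
  ovoid-seedpod: 793 × 1/16 = 49.5625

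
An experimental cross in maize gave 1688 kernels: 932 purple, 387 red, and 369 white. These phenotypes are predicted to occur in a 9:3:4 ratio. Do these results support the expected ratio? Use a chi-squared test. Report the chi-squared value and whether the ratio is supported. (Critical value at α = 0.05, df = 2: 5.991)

The 9:3:4 ratio has 16 parts, so with N = 1688 the expected counts are:
  purple: 1688 × 9/16 = 949.5
  red: 1688 × 3/16 = 316.5
  white: 1688 × 4/16 = 422
χ² = Σ (O − E)² / E
  purple: (932 − 949.5)² / 949.5 = 0.3225
  red: (387 − 316.5)² / 316.5 = 15.7038
  white: (369 − 422)² / 422 = 6.6564
χ² = 0.3225 + 15.7038 + 6.6564 = 22.6827 ≈ 22.683
Degrees of freedom = 3 − 1 = 2; critical value at α = 0.05 is 5.991.
Since 22.683 > 5.991, we reject the null hypothesis — the data do not fit the 9:3:4 ratio.

22.683; not consistent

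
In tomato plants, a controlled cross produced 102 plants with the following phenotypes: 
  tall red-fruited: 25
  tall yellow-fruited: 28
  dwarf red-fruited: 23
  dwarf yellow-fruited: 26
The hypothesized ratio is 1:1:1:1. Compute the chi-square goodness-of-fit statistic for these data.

Total ratio parts = 4. Expected numbers out of 102:
  tall red-fruited: 102 × 1/4 = 25.5
  tall yellow-fruited: 102 × 1/4 = 25.5
  dwarf red-fruited: 102 × 1/4 = 25.5
  dwarf yellow-fruited: 102 × 1/4 = 25.5
χ² = Σ (O − E)² / E
  tall red-fruited: (25 − 25.5)² / 25.5 = 0.0098
  tall yellow-fruited: (28 − 25.5)² / 25.5 = 0.2451
  dwarf red-fruited: (23 − 25.5)² / 25.5 = 0.2451
  dwarf yellow-fruited: (26 − 25.5)² / 25.5 = 0.0098
χ² = 0.0098 + 0.2451 + 0.2451 + 0.0098 = 0.5098 ≈ 0.510

0.510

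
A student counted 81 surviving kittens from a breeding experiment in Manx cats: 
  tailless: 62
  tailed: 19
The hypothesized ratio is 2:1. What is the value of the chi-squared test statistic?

Expected counts for N = 81 under a 2:1 ratio (total parts = 3):
  tailless: 81 × 2/3 = 54
  tailed: 81 × 1/3 = 27
χ² = Σ (O − E)² / E
  tailless: (62 − 54)² / 54 = 1.1852
  tailed: (19 − 27)² / 27 = 2.3704
χ² = 1.1852 + 2.3704 = 3.5556 ≈ 3.556

3.556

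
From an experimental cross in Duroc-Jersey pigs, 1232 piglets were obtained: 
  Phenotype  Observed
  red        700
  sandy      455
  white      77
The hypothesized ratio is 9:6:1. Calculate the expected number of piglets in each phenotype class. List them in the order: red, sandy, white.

693, 462, 77

Under the 9:6:1 hypothesis (Σ ratio = 16, N = 1232):
  red: 1232 × 9/16 = 693
  sandy: 1232 × 6/16 = 462
  white: 1232 × 1/16 = 77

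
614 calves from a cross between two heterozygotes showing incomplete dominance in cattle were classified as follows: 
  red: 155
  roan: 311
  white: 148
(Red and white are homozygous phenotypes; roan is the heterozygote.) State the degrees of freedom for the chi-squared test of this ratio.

2

With incomplete dominance, a heterozygote × heterozygote cross gives a 1:2:1 phenotypic ratio.
A goodness-of-fit test with 3 phenotype classes has df = 3 − 1 = 2.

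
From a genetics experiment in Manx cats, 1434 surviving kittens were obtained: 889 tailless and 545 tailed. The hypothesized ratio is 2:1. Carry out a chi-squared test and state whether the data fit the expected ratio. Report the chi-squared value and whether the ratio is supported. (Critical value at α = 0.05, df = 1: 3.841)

Under the 2:1 hypothesis (Σ ratio = 3, N = 1434):
  tailless: 1434 × 2/3 = 956
  tailed: 1434 × 1/3 = 478
χ² = Σ (O − E)² / E
  tailless: (889 − 956)² / 956 = 4.6956
  tailed: (545 − 478)² / 478 = 9.3912
χ² = 4.6956 + 9.3912 = 14.0868 ≈ 14.087
Degrees of freedom = 2 − 1 = 1; critical value at α = 0.05 is 3.841.
Since 14.087 > 3.841, we reject the null hypothesis — the data do not fit the 2:1 ratio.

14.087; not consistent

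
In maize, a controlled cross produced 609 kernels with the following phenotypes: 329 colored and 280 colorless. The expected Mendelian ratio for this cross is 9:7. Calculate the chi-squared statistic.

1.227

The 9:7 ratio has 16 parts, so with N = 609 the expected counts are:
  colored: 609 × 9/16 = 342.5625
  colorless: 609 × 7/16 = 266.4375
χ² = Σ (O − E)² / E
  colored: (329 − 342.5625)² / 342.5625 = 0.5370
  colorless: (280 − 266.4375)² / 266.4375 = 0.6904
χ² = 0.5370 + 0.6904 = 1.2274 ≈ 1.227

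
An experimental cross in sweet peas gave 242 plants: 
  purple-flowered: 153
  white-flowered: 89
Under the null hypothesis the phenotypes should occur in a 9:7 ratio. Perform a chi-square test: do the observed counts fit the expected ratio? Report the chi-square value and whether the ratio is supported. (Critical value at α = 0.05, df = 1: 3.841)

4.782; not consistent

The 9:7 ratio has 16 parts, so with N = 242 the expected counts are:
  purple-flowered: 242 × 9/16 = 136.125
  white-flowered: 242 × 7/16 = 105.875
χ² = Σ (O − E)² / E
  purple-flowered: (153 − 136.125)² / 136.125 = 2.0919
  white-flowered: (89 − 105.875)² / 105.875 = 2.6896
χ² = 2.0919 + 2.6896 = 4.7815 ≈ 4.782
Degrees of freedom = 2 − 1 = 1; critical value at α = 0.05 is 3.841.
Since 4.782 > 3.841, we reject the null hypothesis — the data do not fit the 9:7 ratio.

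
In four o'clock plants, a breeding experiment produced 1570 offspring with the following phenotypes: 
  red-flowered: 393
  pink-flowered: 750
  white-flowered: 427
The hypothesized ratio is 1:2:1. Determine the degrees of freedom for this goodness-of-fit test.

A goodness-of-fit test with 3 phenotype classes has df = 3 − 1 = 2.

2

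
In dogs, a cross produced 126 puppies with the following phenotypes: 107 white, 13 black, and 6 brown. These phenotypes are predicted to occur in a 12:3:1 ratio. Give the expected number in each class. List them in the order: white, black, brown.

94.5, 23.625, 7.875

Total ratio parts = 16. Expected numbers out of 126:
  white: 126 × 12/16 = 94.5
  black: 126 × 3/16 = 23.625
  brown: 126 × 1/16 = 7.875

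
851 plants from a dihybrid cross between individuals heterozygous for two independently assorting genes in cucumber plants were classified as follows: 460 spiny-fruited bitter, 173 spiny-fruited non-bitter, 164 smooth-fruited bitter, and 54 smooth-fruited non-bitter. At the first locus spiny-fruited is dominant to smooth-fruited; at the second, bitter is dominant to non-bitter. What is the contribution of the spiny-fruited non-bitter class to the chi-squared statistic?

A dihybrid F₂ with independent assortment and complete dominance at both loci gives a 9:3:3:1 phenotypic ratio.
Total ratio parts = 16. Expected numbers out of 851:
  spiny-fruited bitter: 851 × 9/16 = 478.6875
  spiny-fruited non-bitter: 851 × 3/16 = 159.5625
  smooth-fruited bitter: 851 × 3/16 = 159.5625
  smooth-fruited non-bitter: 851 × 1/16 = 53.1875
Contribution of spiny-fruited non-bitter: (173 − 159.5625)² / 159.5625 = 1.1316

1.132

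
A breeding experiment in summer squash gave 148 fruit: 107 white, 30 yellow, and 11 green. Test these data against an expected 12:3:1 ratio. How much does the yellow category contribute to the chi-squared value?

0.182

Under the 12:3:1 hypothesis (Σ ratio = 16, N = 148):
  white: 148 × 12/16 = 111
  yellow: 148 × 3/16 = 27.75
  green: 148 × 1/16 = 9.25
Contribution of yellow: (30 − 27.75)² / 27.75 = 0.1824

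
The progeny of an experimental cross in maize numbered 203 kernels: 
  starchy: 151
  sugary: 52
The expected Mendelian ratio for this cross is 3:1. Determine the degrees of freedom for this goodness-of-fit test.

A goodness-of-fit test with 2 phenotype classes has df = 2 − 1 = 1.

1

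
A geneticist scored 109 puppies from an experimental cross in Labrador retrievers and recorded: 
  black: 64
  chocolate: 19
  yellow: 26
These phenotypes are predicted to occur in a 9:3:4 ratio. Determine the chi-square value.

The 9:3:4 ratio has 16 parts, so with N = 109 the expected counts are:
  black: 109 × 9/16 = 61.3125
  chocolate: 109 × 3/16 = 20.4375
  yellow: 109 × 4/16 = 27.25
χ² = Σ (O − E)² / E
  black: (64 − 61.3125)² / 61.3125 = 0.1178
  chocolate: (19 − 20.4375)² / 20.4375 = 0.1011
  yellow: (26 − 27.25)² / 27.25 = 0.0573
χ² = 0.1178 + 0.1011 + 0.0573 = 0.2762 ≈ 0.276

0.276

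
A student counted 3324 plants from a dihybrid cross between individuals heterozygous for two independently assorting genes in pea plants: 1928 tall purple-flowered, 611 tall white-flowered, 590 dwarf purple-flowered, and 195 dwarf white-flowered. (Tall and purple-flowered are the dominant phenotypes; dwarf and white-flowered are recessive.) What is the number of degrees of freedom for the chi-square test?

A dihybrid F₂ with independent assortment and complete dominance at both loci gives a 9:3:3:1 phenotypic ratio.
A goodness-of-fit test with 4 phenotype classes has df = 4 − 1 = 3.

3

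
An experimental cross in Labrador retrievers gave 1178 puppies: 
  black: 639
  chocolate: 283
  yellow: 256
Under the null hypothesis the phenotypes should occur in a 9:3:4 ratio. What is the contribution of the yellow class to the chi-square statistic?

5.033

The 9:3:4 ratio has 16 parts, so with N = 1178 the expected counts are:
  black: 1178 × 9/16 = 662.625
  chocolate: 1178 × 3/16 = 220.875
  yellow: 1178 × 4/16 = 294.5
Contribution of yellow: (256 − 294.5)² / 294.5 = 5.0331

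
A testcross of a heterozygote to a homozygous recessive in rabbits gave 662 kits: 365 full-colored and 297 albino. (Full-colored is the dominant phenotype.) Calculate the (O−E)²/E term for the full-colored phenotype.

A testcross of a heterozygote (Aa × aa) gives a 1:1 phenotypic ratio.
The 1:1 ratio has 2 parts, so with N = 662 the expected counts are:
  full-colored: 662 × 1/2 = 331
  albino: 662 × 1/2 = 331
Contribution of full-colored: (365 − 331)² / 331 = 3.4924

3.492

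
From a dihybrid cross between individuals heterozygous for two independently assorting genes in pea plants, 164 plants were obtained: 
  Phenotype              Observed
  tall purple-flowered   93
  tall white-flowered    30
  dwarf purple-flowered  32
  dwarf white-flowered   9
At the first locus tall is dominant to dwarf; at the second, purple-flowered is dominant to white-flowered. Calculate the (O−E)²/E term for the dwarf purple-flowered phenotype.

A dihybrid F₂ with independent assortment and complete dominance at both loci gives a 9:3:3:1 phenotypic ratio.
Total ratio parts = 16. Expected numbers out of 164:
  tall purple-flowered: 164 × 9/16 = 92.25
  tall white-flowered: 164 × 3/16 = 30.75
  dwarf purple-flowered: 164 × 3/16 = 30.75
  dwarf white-flowered: 164 × 1/16 = 10.25
Contribution of dwarf purple-flowered: (32 − 30.75)² / 30.75 = 0.0508

0.051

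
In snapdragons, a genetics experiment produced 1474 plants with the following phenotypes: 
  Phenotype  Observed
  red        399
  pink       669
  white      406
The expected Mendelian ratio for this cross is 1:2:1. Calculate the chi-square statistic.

Expected counts for N = 1474 under a 1:2:1 ratio (total parts = 4):
  red: 1474 × 1/4 = 368.5
  pink: 1474 × 2/4 = 737
  white: 1474 × 1/4 = 368.5
χ² = Σ (O − E)² / E
  red: (399 − 368.5)² / 368.5 = 2.5244
  pink: (669 − 737)² / 737 = 6.2741
  white: (406 − 368.5)² / 368.5 = 3.8161
χ² = 2.5244 + 6.2741 + 3.8161 = 12.6146 ≈ 12.615

12.615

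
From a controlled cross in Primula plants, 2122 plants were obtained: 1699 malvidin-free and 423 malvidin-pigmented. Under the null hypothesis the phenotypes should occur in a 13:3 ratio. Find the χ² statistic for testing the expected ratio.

1.953

Under the 13:3 hypothesis (Σ ratio = 16, N = 2122):
  malvidin-free: 2122 × 13/16 = 1724.125
  malvidin-pigmented: 2122 × 3/16 = 397.875
χ² = Σ (O − E)² / E
  malvidin-free: (1699 − 1724.125)² / 1724.125 = 0.3661
  malvidin-pigmented: (423 − 397.875)² / 397.875 = 1.5866
χ² = 0.3661 + 1.5866 = 1.9527 ≈ 1.953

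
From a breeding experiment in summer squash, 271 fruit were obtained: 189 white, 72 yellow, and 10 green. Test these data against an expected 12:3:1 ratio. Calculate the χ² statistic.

12.675

The 12:3:1 ratio has 16 parts, so with N = 271 the expected counts are:
  white: 271 × 12/16 = 203.25
  yellow: 271 × 3/16 = 50.8125
  green: 271 × 1/16 = 16.9375
χ² = Σ (O − E)² / E
  white: (189 − 203.25)² / 203.25 = 0.9991
  yellow: (72 − 50.8125)² / 50.8125 = 8.8346
  green: (10 − 16.9375)² / 16.9375 = 2.8416
χ² = 0.9991 + 8.8346 + 2.8416 = 12.6753 ≈ 12.675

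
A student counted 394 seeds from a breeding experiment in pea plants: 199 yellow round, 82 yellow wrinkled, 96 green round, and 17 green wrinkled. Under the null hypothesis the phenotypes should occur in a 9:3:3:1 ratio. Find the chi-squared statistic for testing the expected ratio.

12.191

Expected counts for N = 394 under a 9:3:3:1 ratio (total parts = 16):
  yellow round: 394 × 9/16 = 221.625
  yellow wrinkled: 394 × 3/16 = 73.875
  green round: 394 × 3/16 = 73.875
  green wrinkled: 394 × 1/16 = 24.625
χ² = Σ (O − E)² / E
  yellow round: (199 − 221.625)² / 221.625 = 2.3097
  yellow wrinkled: (82 − 73.875)² / 73.875 = 0.8936
  green round: (96 − 73.875)² / 73.875 = 6.6263
  green wrinkled: (17 − 24.625)² / 24.625 = 2.3610
χ² = 2.3097 + 0.8936 + 6.6263 + 2.3610 = 12.1906 ≈ 12.191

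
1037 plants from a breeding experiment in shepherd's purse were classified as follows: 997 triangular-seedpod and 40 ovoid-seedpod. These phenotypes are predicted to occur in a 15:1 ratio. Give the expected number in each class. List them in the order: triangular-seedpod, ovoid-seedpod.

972.1875, 64.8125

The 15:1 ratio has 16 parts, so with N = 1037 the expected counts are:
  triangular-seedpod: 1037 × 15/16 = 972.1875
  ovoid-seedpod: 1037 × 1/16 = 64.8125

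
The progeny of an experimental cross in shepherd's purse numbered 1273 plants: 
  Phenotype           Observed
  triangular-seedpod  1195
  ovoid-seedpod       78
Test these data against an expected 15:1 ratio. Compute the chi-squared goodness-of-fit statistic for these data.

The 15:1 ratio has 16 parts, so with N = 1273 the expected counts are:
  triangular-seedpod: 1273 × 15/16 = 1193.4375
  ovoid-seedpod: 1273 × 1/16 = 79.5625
χ² = Σ (O − E)² / E
  triangular-seedpod: (1195 − 1193.4375)² / 1193.4375 = 0.0020
  ovoid-seedpod: (78 − 79.5625)² / 79.5625 = 0.0307
χ² = 0.0020 + 0.0307 = 0.0327 ≈ 0.033

0.033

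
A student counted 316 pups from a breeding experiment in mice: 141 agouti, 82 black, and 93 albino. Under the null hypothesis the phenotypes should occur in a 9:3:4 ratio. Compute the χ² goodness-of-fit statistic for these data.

18.814

Expected counts for N = 316 under a 9:3:4 ratio (total parts = 16):
  agouti: 316 × 9/16 = 177.75
  black: 316 × 3/16 = 59.25
  albino: 316 × 4/16 = 79
χ² = Σ (O − E)² / E
  agouti: (141 − 177.75)² / 177.75 = 7.5981
  black: (82 − 59.25)² / 59.25 = 8.7352
  albino: (93 − 79)² / 79 = 2.4810
χ² = 7.5981 + 8.7352 + 2.4810 = 18.8143 ≈ 18.814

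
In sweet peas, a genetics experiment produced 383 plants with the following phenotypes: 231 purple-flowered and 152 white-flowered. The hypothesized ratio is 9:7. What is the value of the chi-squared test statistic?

2.570

Expected counts for N = 383 under a 9:7 ratio (total parts = 16):
  purple-flowered: 383 × 9/16 = 215.4375
  white-flowered: 383 × 7/16 = 167.5625
χ² = Σ (O − E)² / E
  purple-flowered: (231 − 215.4375)² / 215.4375 = 1.1242
  white-flowered: (152 − 167.5625)² / 167.5625 = 1.4454
χ² = 1.1242 + 1.4454 = 2.5696 ≈ 2.570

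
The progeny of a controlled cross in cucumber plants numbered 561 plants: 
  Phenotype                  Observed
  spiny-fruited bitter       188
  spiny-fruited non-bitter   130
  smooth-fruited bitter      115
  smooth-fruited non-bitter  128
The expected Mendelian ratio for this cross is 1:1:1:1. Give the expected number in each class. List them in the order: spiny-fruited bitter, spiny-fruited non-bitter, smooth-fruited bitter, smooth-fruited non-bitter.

140.25, 140.25, 140.25, 140.25

Total ratio parts = 4. Expected numbers out of 561:
  spiny-fruited bitter: 561 × 1/4 = 140.25
  spiny-fruited non-bitter: 561 × 1/4 = 140.25
  smooth-fruited bitter: 561 × 1/4 = 140.25
  smooth-fruited non-bitter: 561 × 1/4 = 140.25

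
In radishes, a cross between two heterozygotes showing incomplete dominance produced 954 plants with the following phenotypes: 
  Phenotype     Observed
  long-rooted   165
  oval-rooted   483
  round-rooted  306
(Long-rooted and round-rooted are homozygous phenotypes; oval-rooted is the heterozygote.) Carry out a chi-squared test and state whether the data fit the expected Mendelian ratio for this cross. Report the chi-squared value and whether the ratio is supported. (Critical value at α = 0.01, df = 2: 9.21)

With incomplete dominance, a heterozygote × heterozygote cross gives a 1:2:1 phenotypic ratio.
The 1:2:1 ratio has 4 parts, so with N = 954 the expected counts are:
  long-rooted: 954 × 1/4 = 238.5
  oval-rooted: 954 × 2/4 = 477
  round-rooted: 954 × 1/4 = 238.5
χ² = Σ (O − E)² / E
  long-rooted: (165 − 238.5)² / 238.5 = 22.6509
  oval-rooted: (483 − 477)² / 477 = 0.0755
  round-rooted: (306 − 238.5)² / 238.5 = 19.1038
χ² = 22.6509 + 0.0755 + 19.1038 = 41.8302 ≈ 41.830
Degrees of freedom = 3 − 1 = 2; critical value at α = 0.01 is 9.21.
Since 41.830 > 9.21, we reject the null hypothesis — the data do not fit the 1:2:1 ratio.

41.830; not consistent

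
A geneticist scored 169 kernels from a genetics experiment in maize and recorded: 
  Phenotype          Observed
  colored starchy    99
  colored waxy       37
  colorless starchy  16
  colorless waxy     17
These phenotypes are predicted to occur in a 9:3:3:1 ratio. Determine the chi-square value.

Expected counts for N = 169 under a 9:3:3:1 ratio (total parts = 16):
  colored starchy: 169 × 9/16 = 95.0625
  colored waxy: 169 × 3/16 = 31.6875
  colorless starchy: 169 × 3/16 = 31.6875
  colorless waxy: 169 × 1/16 = 10.5625
χ² = Σ (O − E)² / E
  colored starchy: (99 − 95.0625)² / 95.0625 = 0.1631
  colored waxy: (37 − 31.6875)² / 31.6875 = 0.8907
  colorless starchy: (16 − 31.6875)² / 31.6875 = 7.7664
  colorless waxy: (17 − 10.5625)² / 10.5625 = 3.9234
χ² = 0.1631 + 0.8907 + 7.7664 + 3.9234 = 12.7436 ≈ 12.744

12.744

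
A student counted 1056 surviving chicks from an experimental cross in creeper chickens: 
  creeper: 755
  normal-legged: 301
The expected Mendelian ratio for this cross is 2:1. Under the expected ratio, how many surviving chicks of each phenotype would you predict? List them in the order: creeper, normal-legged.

704, 352

Expected counts for N = 1056 under a 2:1 ratio (total parts = 3):
  creeper: 1056 × 2/3 = 704
  normal-legged: 1056 × 1/3 = 352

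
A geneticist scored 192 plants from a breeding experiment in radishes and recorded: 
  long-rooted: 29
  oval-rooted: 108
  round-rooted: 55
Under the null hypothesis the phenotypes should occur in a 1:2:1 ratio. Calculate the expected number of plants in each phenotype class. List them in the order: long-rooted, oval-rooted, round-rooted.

48, 96, 48

Expected counts for N = 192 under a 1:2:1 ratio (total parts = 4):
  long-rooted: 192 × 1/4 = 48
  oval-rooted: 192 × 2/4 = 96
  round-rooted: 192 × 1/4 = 48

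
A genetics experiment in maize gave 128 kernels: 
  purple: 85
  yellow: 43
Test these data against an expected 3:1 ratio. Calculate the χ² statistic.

Total ratio parts = 4. Expected numbers out of 128:
  purple: 128 × 3/4 = 96
  yellow: 128 × 1/4 = 32
χ² = Σ (O − E)² / E
  purple: (85 − 96)² / 96 = 1.2604
  yellow: (43 − 32)² / 32 = 3.7812
χ² = 1.2604 + 3.7812 = 5.0416 ≈ 5.042

5.042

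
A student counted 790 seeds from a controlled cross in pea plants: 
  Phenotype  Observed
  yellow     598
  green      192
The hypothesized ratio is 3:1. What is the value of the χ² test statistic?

The 3:1 ratio has 4 parts, so with N = 790 the expected counts are:
  yellow: 790 × 3/4 = 592.5
  green: 790 × 1/4 = 197.5
χ² = Σ (O − E)² / E
  yellow: (598 − 592.5)² / 592.5 = 0.0511
  green: (192 − 197.5)² / 197.5 = 0.1532
χ² = 0.0511 + 0.1532 = 0.2043 ≈ 0.204

0.204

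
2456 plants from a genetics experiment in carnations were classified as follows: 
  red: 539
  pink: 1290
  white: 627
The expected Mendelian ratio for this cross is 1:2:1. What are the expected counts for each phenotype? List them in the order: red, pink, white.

Total ratio parts = 4. Expected numbers out of 2456:
  red: 2456 × 1/4 = 614
  pink: 2456 × 2/4 = 1228
  white: 2456 × 1/4 = 614

614, 1228, 614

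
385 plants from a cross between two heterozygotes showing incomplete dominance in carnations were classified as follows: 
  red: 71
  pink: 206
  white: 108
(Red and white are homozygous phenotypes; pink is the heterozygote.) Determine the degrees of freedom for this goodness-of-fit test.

With incomplete dominance, a heterozygote × heterozygote cross gives a 1:2:1 phenotypic ratio.
A goodness-of-fit test with 3 phenotype classes has df = 3 − 1 = 2.

2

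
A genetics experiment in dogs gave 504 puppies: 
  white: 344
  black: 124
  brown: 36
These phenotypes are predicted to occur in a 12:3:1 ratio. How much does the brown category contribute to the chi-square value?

Under the 12:3:1 hypothesis (Σ ratio = 16, N = 504):
  white: 504 × 12/16 = 378
  black: 504 × 3/16 = 94.5
  brown: 504 × 1/16 = 31.5
Contribution of brown: (36 − 31.5)² / 31.5 = 0.6429

0.643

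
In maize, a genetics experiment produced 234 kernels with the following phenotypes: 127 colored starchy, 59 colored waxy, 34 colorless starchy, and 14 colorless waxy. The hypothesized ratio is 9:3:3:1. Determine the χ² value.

Total ratio parts = 16. Expected numbers out of 234:
  colored starchy: 234 × 9/16 = 131.625
  colored waxy: 234 × 3/16 = 43.875
  colorless starchy: 234 × 3/16 = 43.875
  colorless waxy: 234 × 1/16 = 14.625
χ² = Σ (O − E)² / E
  colored starchy: (127 − 131.625)² / 131.625 = 0.1625
  colored waxy: (59 − 43.875)² / 43.875 = 5.2140
  colorless starchy: (34 − 43.875)² / 43.875 = 2.2226
  colorless waxy: (14 − 14.625)² / 14.625 = 0.0267
χ² = 0.1625 + 5.2140 + 2.2226 + 0.0267 = 7.6258 ≈ 7.626

7.626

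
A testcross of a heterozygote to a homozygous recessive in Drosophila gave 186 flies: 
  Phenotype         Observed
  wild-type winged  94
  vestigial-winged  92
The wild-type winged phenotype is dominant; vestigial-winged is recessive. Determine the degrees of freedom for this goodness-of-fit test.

A testcross of a heterozygote (Aa × aa) gives a 1:1 phenotypic ratio.
A goodness-of-fit test with 2 phenotype classes has df = 2 − 1 = 1.

1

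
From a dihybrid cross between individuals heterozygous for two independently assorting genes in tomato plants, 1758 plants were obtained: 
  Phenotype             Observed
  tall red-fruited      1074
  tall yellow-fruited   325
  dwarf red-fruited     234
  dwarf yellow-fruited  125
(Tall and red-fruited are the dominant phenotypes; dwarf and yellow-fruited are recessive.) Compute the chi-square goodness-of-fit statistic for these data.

A dihybrid F₂ with independent assortment and complete dominance at both loci gives a 9:3:3:1 phenotypic ratio.
The 9:3:3:1 ratio has 16 parts, so with N = 1758 the expected counts are:
  tall red-fruited: 1758 × 9/16 = 988.875
  tall yellow-fruited: 1758 × 3/16 = 329.625
  dwarf red-fruited: 1758 × 3/16 = 329.625
  dwarf yellow-fruited: 1758 × 1/16 = 109.875
χ² = Σ (O − E)² / E
  tall red-fruited: (1074 − 988.875)² / 988.875 = 7.3278
  tall yellow-fruited: (325 − 329.625)² / 329.625 = 0.0649
  dwarf red-fruited: (234 − 329.625)² / 329.625 = 27.7410
  dwarf yellow-fruited: (125 − 109.875)² / 109.875 = 2.0821
χ² = 7.3278 + 0.0649 + 27.7410 + 2.0821 = 37.2158 ≈ 37.216

37.216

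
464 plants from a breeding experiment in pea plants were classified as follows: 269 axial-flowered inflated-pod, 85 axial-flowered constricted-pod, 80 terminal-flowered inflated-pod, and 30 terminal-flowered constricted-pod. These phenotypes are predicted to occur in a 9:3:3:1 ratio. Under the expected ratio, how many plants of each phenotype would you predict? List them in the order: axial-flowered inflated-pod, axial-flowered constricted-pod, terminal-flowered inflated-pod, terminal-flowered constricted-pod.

261, 87, 87, 29

Under the 9:3:3:1 hypothesis (Σ ratio = 16, N = 464):
  axial-flowered inflated-pod: 464 × 9/16 = 261
  axial-flowered constricted-pod: 464 × 3/16 = 87
  terminal-flowered inflated-pod: 464 × 3/16 = 87
  terminal-flowered constricted-pod: 464 × 1/16 = 29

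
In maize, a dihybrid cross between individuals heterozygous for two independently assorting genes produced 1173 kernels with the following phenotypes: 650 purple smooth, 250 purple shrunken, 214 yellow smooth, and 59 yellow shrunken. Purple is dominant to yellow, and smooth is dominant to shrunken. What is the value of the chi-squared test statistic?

7.210

A dihybrid F₂ with independent assortment and complete dominance at both loci gives a 9:3:3:1 phenotypic ratio.
Total ratio parts = 16. Expected numbers out of 1173:
  purple smooth: 1173 × 9/16 = 659.8125
  purple shrunken: 1173 × 3/16 = 219.9375
  yellow smooth: 1173 × 3/16 = 219.9375
  yellow shrunken: 1173 × 1/16 = 73.3125
χ² = Σ (O − E)² / E
  purple smooth: (650 − 659.8125)² / 659.8125 = 0.1459
  purple shrunken: (250 − 219.9375)² / 219.9375 = 4.1091
  yellow smooth: (214 − 219.9375)² / 219.9375 = 0.1603
  yellow shrunken: (59 − 73.3125)² / 73.3125 = 2.7942
χ² = 0.1459 + 4.1091 + 0.1603 + 2.7942 = 7.2095 ≈ 7.210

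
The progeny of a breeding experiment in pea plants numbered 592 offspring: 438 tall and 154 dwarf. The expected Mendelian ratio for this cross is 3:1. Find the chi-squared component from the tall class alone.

Total ratio parts = 4. Expected numbers out of 592:
  tall: 592 × 3/4 = 444
  dwarf: 592 × 1/4 = 148
Contribution of tall: (438 − 444)² / 444 = 0.0811

0.081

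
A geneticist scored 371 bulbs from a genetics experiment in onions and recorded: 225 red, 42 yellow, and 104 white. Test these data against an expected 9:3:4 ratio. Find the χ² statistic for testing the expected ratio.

Under the 9:3:4 hypothesis (Σ ratio = 16, N = 371):
  red: 371 × 9/16 = 208.6875
  yellow: 371 × 3/16 = 69.5625
  white: 371 × 4/16 = 92.75
χ² = Σ (O − E)² / E
  red: (225 − 208.6875)² / 208.6875 = 1.2751
  yellow: (42 − 69.5625)² / 69.5625 = 10.9210
  white: (104 − 92.75)² / 92.75 = 1.3646
χ² = 1.2751 + 10.9210 + 1.3646 = 13.5607 ≈ 13.561

13.561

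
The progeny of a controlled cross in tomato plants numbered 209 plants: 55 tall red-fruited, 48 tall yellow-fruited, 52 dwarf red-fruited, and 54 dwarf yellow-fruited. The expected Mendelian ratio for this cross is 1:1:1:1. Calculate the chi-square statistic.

0.550

The 1:1:1:1 ratio has 4 parts, so with N = 209 the expected counts are:
  tall red-fruited: 209 × 1/4 = 52.25
  tall yellow-fruited: 209 × 1/4 = 52.25
  dwarf red-fruited: 209 × 1/4 = 52.25
  dwarf yellow-fruited: 209 × 1/4 = 52.25
χ² = Σ (O − E)² / E
  tall red-fruited: (55 − 52.25)² / 52.25 = 0.1447
  tall yellow-fruited: (48 − 52.25)² / 52.25 = 0.3457
  dwarf red-fruited: (52 − 52.25)² / 52.25 = 0.0012
  dwarf yellow-fruited: (54 − 52.25)² / 52.25 = 0.0586
χ² = 0.1447 + 0.3457 + 0.0012 + 0.0586 = 0.5502 ≈ 0.550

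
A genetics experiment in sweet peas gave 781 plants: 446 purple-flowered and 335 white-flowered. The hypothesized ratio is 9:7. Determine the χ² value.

0.233

Total ratio parts = 16. Expected numbers out of 781:
  purple-flowered: 781 × 9/16 = 439.3125
  white-flowered: 781 × 7/16 = 341.6875
χ² = Σ (O − E)² / E
  purple-flowered: (446 − 439.3125)² / 439.3125 = 0.1018
  white-flowered: (335 − 341.6875)² / 341.6875 = 0.1309
χ² = 0.1018 + 0.1309 = 0.2327 ≈ 0.233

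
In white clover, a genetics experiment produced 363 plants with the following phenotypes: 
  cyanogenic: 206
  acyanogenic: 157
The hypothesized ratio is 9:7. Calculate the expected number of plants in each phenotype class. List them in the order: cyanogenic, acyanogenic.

204.1875, 158.8125

Total ratio parts = 16. Expected numbers out of 363:
  cyanogenic: 363 × 9/16 = 204.1875
  acyanogenic: 363 × 7/16 = 158.8125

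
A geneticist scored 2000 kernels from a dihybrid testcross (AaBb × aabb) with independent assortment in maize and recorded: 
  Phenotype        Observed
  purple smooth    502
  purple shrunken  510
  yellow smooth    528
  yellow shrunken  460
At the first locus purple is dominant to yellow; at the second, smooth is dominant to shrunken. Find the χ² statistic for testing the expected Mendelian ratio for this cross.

A dihybrid testcross with independent assortment gives a 1:1:1:1 ratio.
Under the 1:1:1:1 hypothesis (Σ ratio = 4, N = 2000):
  purple smooth: 2000 × 1/4 = 500
  purple shrunken: 2000 × 1/4 = 500
  yellow smooth: 2000 × 1/4 = 500
  yellow shrunken: 2000 × 1/4 = 500
χ² = Σ (O − E)² / E
  purple smooth: (502 − 500)² / 500 = 0.0080
  purple shrunken: (510 − 500)² / 500 = 0.2000
  yellow smooth: (528 − 500)² / 500 = 1.5680
  yellow shrunken: (460 − 500)² / 500 = 3.2000
χ² = 0.0080 + 0.2000 + 1.5680 + 3.2000 = 4.976

4.976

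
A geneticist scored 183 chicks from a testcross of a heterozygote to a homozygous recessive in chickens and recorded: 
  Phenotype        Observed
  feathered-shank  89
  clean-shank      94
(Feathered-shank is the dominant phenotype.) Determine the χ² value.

A testcross of a heterozygote (Aa × aa) gives a 1:1 phenotypic ratio.
Expected counts for N = 183 under a 1:1 ratio (total parts = 2):
  feathered-shank: 183 × 1/2 = 91.5
  clean-shank: 183 × 1/2 = 91.5
χ² = Σ (O − E)² / E
  feathered-shank: (89 − 91.5)² / 91.5 = 0.0683
  clean-shank: (94 − 91.5)² / 91.5 = 0.0683
χ² = 0.0683 + 0.0683 = 0.1366 ≈ 0.137

0.137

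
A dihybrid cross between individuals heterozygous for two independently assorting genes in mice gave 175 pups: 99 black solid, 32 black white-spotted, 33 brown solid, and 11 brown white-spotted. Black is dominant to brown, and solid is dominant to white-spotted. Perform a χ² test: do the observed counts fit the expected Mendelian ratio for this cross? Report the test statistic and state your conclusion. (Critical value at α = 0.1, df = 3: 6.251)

A dihybrid F₂ with independent assortment and complete dominance at both loci gives a 9:3:3:1 phenotypic ratio.
Total ratio parts = 16. Expected numbers out of 175:
  black solid: 175 × 9/16 = 98.4375
  black white-spotted: 175 × 3/16 = 32.8125
  brown solid: 175 × 3/16 = 32.8125
  brown white-spotted: 175 × 1/16 = 10.9375
χ² = Σ (O − E)² / E
  black solid: (99 − 98.4375)² / 98.4375 = 0.0032
  black white-spotted: (32 − 32.8125)² / 32.8125 = 0.0201
  brown solid: (33 − 32.8125)² / 32.8125 = 0.0011
  brown white-spotted: (11 − 10.9375)² / 10.9375 = 0.0004
χ² = 0.0032 + 0.0201 + 0.0011 + 0.0004 = 0.0248 ≈ 0.025
Degrees of freedom = 4 − 1 = 3; critical value at α = 0.1 is 6.251.
Since 0.025 < 6.251, we fail to reject the null hypothesis — the data are consistent with the 9:3:3:1 ratio.

0.025; consistent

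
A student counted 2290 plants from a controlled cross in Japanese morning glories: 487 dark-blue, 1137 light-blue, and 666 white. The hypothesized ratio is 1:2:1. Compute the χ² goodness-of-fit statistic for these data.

The 1:2:1 ratio has 4 parts, so with N = 2290 the expected counts are:
  dark-blue: 2290 × 1/4 = 572.5
  light-blue: 2290 × 2/4 = 1145
  white: 2290 × 1/4 = 572.5
χ² = Σ (O − E)² / E
  dark-blue: (487 − 572.5)² / 572.5 = 12.7690
  light-blue: (1137 − 1145)² / 1145 = 0.0559
  white: (666 − 572.5)² / 572.5 = 15.2703
χ² = 12.7690 + 0.0559 + 15.2703 = 28.0952 ≈ 28.095

28.095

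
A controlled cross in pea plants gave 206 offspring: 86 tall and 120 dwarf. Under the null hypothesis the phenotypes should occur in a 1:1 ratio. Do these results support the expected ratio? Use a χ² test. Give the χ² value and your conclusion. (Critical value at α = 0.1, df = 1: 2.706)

The 1:1 ratio has 2 parts, so with N = 206 the expected counts are:
  tall: 206 × 1/2 = 103
  dwarf: 206 × 1/2 = 103
χ² = Σ (O − E)² / E
  tall: (86 − 103)² / 103 = 2.8058
  dwarf: (120 − 103)² / 103 = 2.8058
χ² = 2.8058 + 2.8058 = 5.6116 ≈ 5.612
Degrees of freedom = 2 − 1 = 1; critical value at α = 0.1 is 2.706.
Since 5.612 > 2.706, we reject the null hypothesis — the data do not fit the 1:1 ratio.

5.612; not consistent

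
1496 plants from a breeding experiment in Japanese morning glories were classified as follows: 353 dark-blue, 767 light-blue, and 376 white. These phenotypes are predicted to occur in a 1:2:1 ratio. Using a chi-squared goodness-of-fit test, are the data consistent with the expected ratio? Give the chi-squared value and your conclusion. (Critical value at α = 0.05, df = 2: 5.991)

Expected counts for N = 1496 under a 1:2:1 ratio (total parts = 4):
  dark-blue: 1496 × 1/4 = 374
  light-blue: 1496 × 2/4 = 748
  white: 1496 × 1/4 = 374
χ² = Σ (O − E)² / E
  dark-blue: (353 − 374)² / 374 = 1.1791
  light-blue: (767 − 748)² / 748 = 0.4826
  white: (376 − 374)² / 374 = 0.0107
χ² = 1.1791 + 0.4826 + 0.0107 = 1.6724 ≈ 1.672
Degrees of freedom = 3 − 1 = 2; critical value at α = 0.05 is 5.991.
Since 1.672 < 5.991, we fail to reject the null hypothesis — the data are consistent with the 1:2:1 ratio.

1.672; consistent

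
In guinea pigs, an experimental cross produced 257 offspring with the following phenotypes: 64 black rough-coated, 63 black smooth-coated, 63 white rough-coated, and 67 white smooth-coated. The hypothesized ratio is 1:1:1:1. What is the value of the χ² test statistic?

Total ratio parts = 4. Expected numbers out of 257:
  black rough-coated: 257 × 1/4 = 64.25
  black smooth-coated: 257 × 1/4 = 64.25
  white rough-coated: 257 × 1/4 = 64.25
  white smooth-coated: 257 × 1/4 = 64.25
χ² = Σ (O − E)² / E
  black rough-coated: (64 − 64.25)² / 64.25 = 0.0010
  black smooth-coated: (63 − 64.25)² / 64.25 = 0.0243
  white rough-coated: (63 − 64.25)² / 64.25 = 0.0243
  white smooth-coated: (67 − 64.25)² / 64.25 = 0.1177
χ² = 0.0010 + 0.0243 + 0.0243 + 0.1177 = 0.1673 ≈ 0.167

0.167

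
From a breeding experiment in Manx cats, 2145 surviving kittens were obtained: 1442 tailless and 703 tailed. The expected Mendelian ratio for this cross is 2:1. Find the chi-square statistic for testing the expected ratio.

Under the 2:1 hypothesis (Σ ratio = 3, N = 2145):
  tailless: 2145 × 2/3 = 1430
  tailed: 2145 × 1/3 = 715
χ² = Σ (O − E)² / E
  tailless: (1442 − 1430)² / 1430 = 0.1007
  tailed: (703 − 715)² / 715 = 0.2014
χ² = 0.1007 + 0.2014 = 0.3021 ≈ 0.302

0.302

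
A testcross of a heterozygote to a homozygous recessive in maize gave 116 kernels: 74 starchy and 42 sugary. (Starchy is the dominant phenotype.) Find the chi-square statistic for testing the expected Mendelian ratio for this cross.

A testcross of a heterozygote (Aa × aa) gives a 1:1 phenotypic ratio.
Total ratio parts = 2. Expected numbers out of 116:
  starchy: 116 × 1/2 = 58
  sugary: 116 × 1/2 = 58
χ² = Σ (O − E)² / E
  starchy: (74 − 58)² / 58 = 4.4138
  sugary: (42 − 58)² / 58 = 4.4138
χ² = 4.4138 + 4.4138 = 8.8276 ≈ 8.828

8.828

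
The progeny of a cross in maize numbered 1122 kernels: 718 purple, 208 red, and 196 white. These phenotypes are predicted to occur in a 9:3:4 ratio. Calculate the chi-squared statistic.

Total ratio parts = 16. Expected numbers out of 1122:
  purple: 1122 × 9/16 = 631.125
  red: 1122 × 3/16 = 210.375
  white: 1122 × 4/16 = 280.5
χ² = Σ (O − E)² / E
  purple: (718 − 631.125)² / 631.125 = 11.9584
  red: (208 − 210.375)² / 210.375 = 0.0268
  white: (196 − 280.5)² / 280.5 = 25.4554
χ² = 11.9584 + 0.0268 + 25.4554 = 37.4406 ≈ 37.441

37.441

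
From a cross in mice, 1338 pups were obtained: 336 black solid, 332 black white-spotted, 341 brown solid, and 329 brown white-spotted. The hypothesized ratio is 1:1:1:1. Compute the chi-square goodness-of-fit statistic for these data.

The 1:1:1:1 ratio has 4 parts, so with N = 1338 the expected counts are:
  black solid: 1338 × 1/4 = 334.5
  black white-spotted: 1338 × 1/4 = 334.5
  brown solid: 1338 × 1/4 = 334.5
  brown white-spotted: 1338 × 1/4 = 334.5
χ² = Σ (O − E)² / E
  black solid: (336 − 334.5)² / 334.5 = 0.0067
  black white-spotted: (332 − 334.5)² / 334.5 = 0.0187
  brown solid: (341 − 334.5)² / 334.5 = 0.1263
  brown white-spotted: (329 − 334.5)² / 334.5 = 0.0904
χ² = 0.0067 + 0.0187 + 0.1263 + 0.0904 = 0.2421 ≈ 0.242

0.242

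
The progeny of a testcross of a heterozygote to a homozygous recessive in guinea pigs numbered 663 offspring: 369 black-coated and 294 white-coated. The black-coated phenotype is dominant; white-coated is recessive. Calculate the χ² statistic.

A testcross of a heterozygote (Aa × aa) gives a 1:1 phenotypic ratio.
Expected counts for N = 663 under a 1:1 ratio (total parts = 2):
  black-coated: 663 × 1/2 = 331.5
  white-coated: 663 × 1/2 = 331.5
χ² = Σ (O − E)² / E
  black-coated: (369 − 331.5)² / 331.5 = 4.2421
  white-coated: (294 − 331.5)² / 331.5 = 4.2421
χ² = 4.2421 + 4.2421 = 8.4842 ≈ 8.484

8.484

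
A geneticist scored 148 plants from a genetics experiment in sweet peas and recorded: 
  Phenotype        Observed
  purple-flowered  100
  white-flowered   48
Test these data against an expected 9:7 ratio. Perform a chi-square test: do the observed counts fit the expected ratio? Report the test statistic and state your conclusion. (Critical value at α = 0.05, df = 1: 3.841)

7.703; not consistent

Total ratio parts = 16. Expected numbers out of 148:
  purple-flowered: 148 × 9/16 = 83.25
  white-flowered: 148 × 7/16 = 64.75
χ² = Σ (O − E)² / E
  purple-flowered: (100 − 83.25)² / 83.25 = 3.3701
  white-flowered: (48 − 64.75)² / 64.75 = 4.3330
χ² = 3.3701 + 4.3330 = 7.7031 ≈ 7.703
Degrees of freedom = 2 − 1 = 1; critical value at α = 0.05 is 3.841.
Since 7.703 > 3.841, we reject the null hypothesis — the data do not fit the 9:7 ratio.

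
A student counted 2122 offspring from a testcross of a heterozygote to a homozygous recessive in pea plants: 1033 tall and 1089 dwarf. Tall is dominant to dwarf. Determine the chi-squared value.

A testcross of a heterozygote (Aa × aa) gives a 1:1 phenotypic ratio.
Under the 1:1 hypothesis (Σ ratio = 2, N = 2122):
  tall: 2122 × 1/2 = 1061
  dwarf: 2122 × 1/2 = 1061
χ² = Σ (O − E)² / E
  tall: (1033 − 1061)² / 1061 = 0.7389
  dwarf: (1089 − 1061)² / 1061 = 0.7389
χ² = 0.7389 + 0.7389 = 1.4778 ≈ 1.478

1.478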